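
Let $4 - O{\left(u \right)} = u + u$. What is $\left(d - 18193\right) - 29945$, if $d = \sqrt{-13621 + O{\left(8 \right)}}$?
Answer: $-48138 + i \sqrt{13633} \approx -48138.0 + 116.76 i$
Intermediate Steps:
$O{\left(u \right)} = 4 - 2 u$ ($O{\left(u \right)} = 4 - \left(u + u\right) = 4 - 2 u$)
$d = i \sqrt{13633}$ ($d = \sqrt{-13621 + \left(4 - 16\right)} = \sqrt{-13621 - 12} = \sqrt{-13633} = i \sqrt{13633} \approx 116.76 i$)
$\left(d - 18193\right) - 29945 = \left(i \sqrt{13633} - 18193\right) - 29945 = \left(-18193 + i \sqrt{13633}\right) - 29945 = -48138 + i \sqrt{13633}$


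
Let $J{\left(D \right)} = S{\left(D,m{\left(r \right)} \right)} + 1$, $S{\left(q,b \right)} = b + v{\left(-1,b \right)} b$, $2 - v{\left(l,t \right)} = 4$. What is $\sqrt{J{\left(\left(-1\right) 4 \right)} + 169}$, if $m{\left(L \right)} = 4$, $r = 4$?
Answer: $\sqrt{166} \approx 12.884$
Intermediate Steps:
$v{\left(l,t \right)} = -2$ ($v{\left(l,t \right)} = 2 - 4 = -2$)
$S{\left(q,b \right)} = - b$ ($S{\left(q,b \right)} = b - 2 b = - b$)
$J{\left(D \right)} = -3$ ($J{\left(D \right)} = \left(-1\right) 4 + 1 = -4 + 1 = -3$)
$\sqrt{J{\left(\left(-1\right) 4 \right)} + 169} = \sqrt{-3 + 169} = \sqrt{166}$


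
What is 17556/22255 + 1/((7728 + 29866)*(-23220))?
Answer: 613008244313/777084671736 ≈ 0.78886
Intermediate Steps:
17556/22255 + 1/((7728 + 29866)*(-23220)) = 17556*(1/22255) - 1/23220/37594 = 17556/22255 + (1/37594)*(-1/23220) = 17556/22255 - 1/872932680 = 613008244313/777084671736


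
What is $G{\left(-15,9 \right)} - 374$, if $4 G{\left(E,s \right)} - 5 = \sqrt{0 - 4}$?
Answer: $- \frac{1491}{4} + \frac{i}{2} \approx -372.75 + 0.5 i$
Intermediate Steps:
$G{\left(E,s \right)} = \frac{5}{4} + \frac{i}{2}$ ($G{\left(E,s \right)} = \frac{5}{4} + \frac{\sqrt{0 - 4}}{4} = \frac{5}{4} + \frac{\sqrt{-4}}{4} = \frac{5}{4} + \frac{2 i}{4} = \frac{5}{4} + \frac{i}{2}$)
$G{\left(-15,9 \right)} - 374 = \left(\frac{5}{4} + \frac{i}{2}\right) - 374 = - \frac{1491}{4} + \frac{i}{2}$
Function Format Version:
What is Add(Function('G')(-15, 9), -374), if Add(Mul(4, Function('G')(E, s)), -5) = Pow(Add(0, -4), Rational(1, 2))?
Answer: Add(Rational(-1491, 4), Mul(Rational(1, 2), I)) ≈ Add(-372.75, Mul(0.50000, I))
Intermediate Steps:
Function('G')(E, s) = Add(Rational(5, 4), Mul(Rational(1, 2), I)) (Function('G')(E, s) = Add(Rational(5, 4), Mul(Rational(1, 4), Pow(Add(0, -4), Rational(1, 2)))) = Add(Rational(5, 4), Mul(Rational(1, 4), Pow(-4, Rational(1, 2)))) = Add(Rational(5, 4), Mul(Rational(1, 4), Mul(2, I))) = Add(Rational(5, 4), Mul(Rational(1, 2), I)))
Add(Function('G')(-15, 9), -374) = Add(Add(Rational(5, 4), Mul(Rational(1, 2), I)), -374) = Add(Rational(-1491, 4), Mul(Rational(1, 2), I))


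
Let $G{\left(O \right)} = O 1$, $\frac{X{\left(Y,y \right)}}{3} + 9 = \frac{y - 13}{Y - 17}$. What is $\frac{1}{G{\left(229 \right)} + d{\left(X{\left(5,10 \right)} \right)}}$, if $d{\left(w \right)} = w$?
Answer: $\frac{4}{811} \approx 0.0049322$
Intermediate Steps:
$X{\left(Y,y \right)} = -27 + \frac{3 \left(-13 + y\right)}{-17 + Y}$ ($X{\left(Y,y \right)} = -27 + 3 \frac{y - 13}{Y - 17} = -27 + 3 \frac{-13 + y}{-17 + Y} = -27 + \frac{3 \left(-13 + y\right)}{-17 + Y}$)
$G{\left(O \right)} = O$
$\frac{1}{G{\left(229 \right)} + d{\left(X{\left(5,10 \right)} \right)}} = \frac{1}{229 + \frac{3 \left(140 + 10 - 45\right)}{-17 + 5}} = \frac{1}{229 + \frac{3 \left(140 + 10 - 45\right)}{-12}} = \frac{1}{229 + 3 \left(- \frac{1}{12}\right) 105} = \frac{1}{229 - \frac{105}{4}} = \frac{1}{\frac{811}{4}} = \frac{4}{811}$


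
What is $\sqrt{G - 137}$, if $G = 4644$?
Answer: $\sqrt{4507} \approx 67.134$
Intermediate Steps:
$\sqrt{G - 137} = \sqrt{4644 - 137} = \sqrt{4507}$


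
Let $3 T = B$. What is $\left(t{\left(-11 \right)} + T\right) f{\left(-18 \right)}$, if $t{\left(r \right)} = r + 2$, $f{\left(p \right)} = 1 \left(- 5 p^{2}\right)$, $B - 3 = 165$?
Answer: $-76140$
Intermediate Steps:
$B = 168$ ($B = 3 + 165 = 168$)
$f{\left(p \right)} = - 5 p^{2}$
$t{\left(r \right)} = 2 + r$
$T = 56$ ($T = \frac{1}{3} \cdot 168 = 56$)
$\left(t{\left(-11 \right)} + T\right) f{\left(-18 \right)} = \left(\left(2 - 11\right) + 56\right) \left(- 5 \left(-18\right)^{2}\right) = \left(-9 + 56\right) \left(\left(-5\right) 324\right) = 47 \left(-1620\right) = -76140$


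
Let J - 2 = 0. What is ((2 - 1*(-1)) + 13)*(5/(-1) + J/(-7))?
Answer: -592/7 ≈ -84.571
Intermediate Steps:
J = 2 (J = 2 + 0 = 2)
((2 - 1*(-1)) + 13)*(5/(-1) + J/(-7)) = ((2 - 1*(-1)) + 13)*(5/(-1) + 2/(-7)) = ((2 + 1) + 13)*(5*(-1) + 2*(-1/7)) = (3 + 13)*(-5 - 2/7) = 16*(-37/7) = -592/7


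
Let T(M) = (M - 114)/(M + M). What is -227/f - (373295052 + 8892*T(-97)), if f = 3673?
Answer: -133001380106969/356281 ≈ -3.7330e+8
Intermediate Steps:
T(M) = (-114 + M)/(2*M) (T(M) = (-114 + M)/((2*M)) = (-114 + M)*(1/(2*M)) = (-114 + M)/(2*M))
-227/f - (373295052 + 8892*T(-97)) = -227/3673 - 8892/(1/(41981 + (½)*(-114 - 97)/(-97))) = -227*1/3673 - 8892/(1/(41981 + (½)*(-1/97)*(-211))) = -227/3673 - 8892/(1/(41981 + 211/194)) = -227/3673 - 8892/(1/(8144525/194)) = -227/3673 - 8892/194/8144525 = -227/3673 - 8892*8144525/194 = -227/3673 - 36210558150/97 = -133001380106969/356281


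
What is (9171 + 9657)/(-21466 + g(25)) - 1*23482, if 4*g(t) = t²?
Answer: -222406390/9471 ≈ -23483.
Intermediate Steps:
g(t) = t²/4
(9171 + 9657)/(-21466 + g(25)) - 1*23482 = (9171 + 9657)/(-21466 + (¼)*25²) - 1*23482 = 18828/(-21466 + (¼)*625) - 23482 = 18828/(-21466 + 625/4) - 23482 = 18828/(-85239/4) - 23482 = 18828*(-4/85239) - 23482 = -8368/9471 - 23482 = -222406390/9471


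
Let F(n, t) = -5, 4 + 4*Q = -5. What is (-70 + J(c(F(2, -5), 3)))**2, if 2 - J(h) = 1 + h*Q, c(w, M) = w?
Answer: 103041/16 ≈ 6440.1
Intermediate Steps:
Q = -9/4 (Q = -1 + (1/4)*(-5) = -1 - 5/4 = -9/4 ≈ -2.2500)
J(h) = 1 + 9*h/4 (J(h) = 2 - (1 + h*(-9/4)) = 2 - (1 - 9*h/4) = 2 + (-1 + 9*h/4) = 1 + 9*h/4)
(-70 + J(c(F(2, -5), 3)))**2 = (-70 + (1 + (9/4)*(-5)))**2 = (-70 + (1 - 45/4))**2 = (-70 - 41/4)**2 = (-321/4)**2 = 103041/16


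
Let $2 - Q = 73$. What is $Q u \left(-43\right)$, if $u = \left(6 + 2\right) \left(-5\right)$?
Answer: $-122120$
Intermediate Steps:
$Q = -71$ ($Q = 2 - 73 = -71$)
$u = -40$ ($u = 8 \left(-5\right) = -40$)
$Q u \left(-43\right) = \left(-71\right) \left(-40\right) \left(-43\right) = 2840 \left(-43\right) = -122120$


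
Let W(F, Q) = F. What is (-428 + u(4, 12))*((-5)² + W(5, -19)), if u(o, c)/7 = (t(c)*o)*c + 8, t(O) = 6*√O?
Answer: -11160 + 120960*√3 ≈ 1.9835e+5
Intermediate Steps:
u(o, c) = 56 + 42*o*c^(3/2) (u(o, c) = 7*(((6*√c)*o)*c + 8) = 7*((6*o*√c)*c + 8) = 7*(6*o*c^(3/2) + 8) = 7*(8 + 6*o*c^(3/2)) = 56 + 42*o*c^(3/2))
(-428 + u(4, 12))*((-5)² + W(5, -19)) = (-428 + (56 + 42*4*12^(3/2)))*((-5)² + 5) = (-428 + (56 + 42*4*(24*√3)))*(25 + 5) = (-428 + (56 + 4032*√3))*30 = (-372 + 4032*√3)*30 = -11160 + 120960*√3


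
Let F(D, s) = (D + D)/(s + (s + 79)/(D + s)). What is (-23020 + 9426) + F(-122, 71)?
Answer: -15732406/1157 ≈ -13598.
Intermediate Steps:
F(D, s) = 2*D/(s + (79 + s)/(D + s)) (F(D, s) = (2*D)/(s + (79 + s)/(D + s)) = 2*D/(s + (79 + s)/(D + s)))
(-23020 + 9426) + F(-122, 71) = (-23020 + 9426) + 2*(-122)*(-122 + 71)/(79 + 71 + 71² - 122*71) = -13594 + 2*(-122)*(-51)/(79 + 71 + 5041 - 8662) = -13594 + 2*(-122)*(-51)/(-3471) = -13594 + 2*(-122)*(-1/3471)*(-51) = -13594 - 4148/1157 = -15732406/1157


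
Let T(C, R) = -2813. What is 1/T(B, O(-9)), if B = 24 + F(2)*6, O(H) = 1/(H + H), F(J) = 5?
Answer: -1/2813 ≈ -0.00035549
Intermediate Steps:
O(H) = 1/(2*H)
B = 54 (B = 24 + 5*6 = 24 + 30 = 54)
1/T(B, O(-9)) = 1/(-2813) = -1/2813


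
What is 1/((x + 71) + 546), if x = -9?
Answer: 1/608 ≈ 0.0016447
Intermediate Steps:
1/((x + 71) + 546) = 1/((-9 + 71) + 546) = 1/(62 + 546) = 1/608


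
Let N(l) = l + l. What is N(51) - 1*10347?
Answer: -10245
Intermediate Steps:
N(l) = 2*l
N(51) - 1*10347 = 2*51 - 1*10347 = 102 - 10347 = -10245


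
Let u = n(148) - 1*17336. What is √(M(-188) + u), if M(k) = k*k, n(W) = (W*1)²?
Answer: 2*√9978 ≈ 199.78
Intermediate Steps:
n(W) = W²
M(k) = k²
u = 4568 (u = 148² - 1*17336 = 21904 - 17336 = 4568)
√(M(-188) + u) = √((-188)² + 4568) = √(35344 + 4568) = √39912 = 2*√9978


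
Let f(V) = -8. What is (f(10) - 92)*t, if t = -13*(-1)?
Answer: -1300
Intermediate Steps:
t = 13
(f(10) - 92)*t = (-8 - 92)*13 = -100*13 = -1300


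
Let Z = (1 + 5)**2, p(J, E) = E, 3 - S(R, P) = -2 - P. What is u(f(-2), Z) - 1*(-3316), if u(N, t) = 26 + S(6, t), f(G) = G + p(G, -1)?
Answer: 3383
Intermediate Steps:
S(R, P) = 5 + P (S(R, P) = 3 - (-2 - P) = 3 + (2 + P) = 5 + P)
f(G) = -1 + G (f(G) = G - 1 = -1 + G)
Z = 36 (Z = 6**2 = 36)
u(N, t) = 31 + t (u(N, t) = 26 + (5 + t) = 31 + t)
u(f(-2), Z) - 1*(-3316) = (31 + 36) - 1*(-3316) = 67 + 3316 = 3383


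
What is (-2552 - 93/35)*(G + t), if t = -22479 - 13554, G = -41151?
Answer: 6901252992/35 ≈ 1.9718e+8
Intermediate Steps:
t = -36033
(-2552 - 93/35)*(G + t) = (-2552 - 93/35)*(-41151 - 36033) = (-2552 + (1/35)*(-93))*(-77184) = (-2552 - 93/35)*(-77184) = -89413/35*(-77184) = 6901252992/35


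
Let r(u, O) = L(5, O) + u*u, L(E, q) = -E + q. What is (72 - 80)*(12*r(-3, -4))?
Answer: 0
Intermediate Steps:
L(E, q) = q - E
r(u, O) = -5 + O + u² (r(u, O) = (O - 1*5) + u*u = (O - 5) + u² = (-5 + O) + u² = -5 + O + u²)
(72 - 80)*(12*r(-3, -4)) = (72 - 80)*(12*(-5 - 4 + (-3)²)) = -96*(-5 - 4 + 9) = -96*0 = -8*0 = 0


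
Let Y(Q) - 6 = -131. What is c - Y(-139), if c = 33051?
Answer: 33176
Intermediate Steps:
Y(Q) = -125 (Y(Q) = 6 - 131 = -125)
c - Y(-139) = 33051 - 1*(-125) = 33051 + 125 = 33176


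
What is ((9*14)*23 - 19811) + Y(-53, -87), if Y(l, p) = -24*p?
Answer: -14825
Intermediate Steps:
Y(l, p) = -24*p
((9*14)*23 - 19811) + Y(-53, -87) = ((9*14)*23 - 19811) - 24*(-87) = (126*23 - 19811) + 2088 = (2898 - 19811) + 2088 = -16913 + 2088 = -14825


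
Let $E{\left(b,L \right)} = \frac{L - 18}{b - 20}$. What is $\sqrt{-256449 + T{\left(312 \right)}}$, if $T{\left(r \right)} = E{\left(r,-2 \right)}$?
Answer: $\frac{i \sqrt{1366617086}}{73} \approx 506.41 i$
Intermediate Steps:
$E{\left(b,L \right)} = \frac{-18 + L}{-20 + b}$
$T{\left(r \right)} = - \frac{20}{-20 + r}$ ($T{\left(r \right)} = \frac{-18 - 2}{-20 + r} = \frac{1}{-20 + r} \left(-20\right) = - \frac{20}{-20 + r}$)
$\sqrt{-256449 + T{\left(312 \right)}} = \sqrt{-256449 - \frac{20}{-20 + 312}} = \sqrt{-256449 - \frac{20}{292}} = \sqrt{-256449 - \frac{5}{73}} = \sqrt{- \frac{18720782}{73}} = \frac{i \sqrt{1366617086}}{73}$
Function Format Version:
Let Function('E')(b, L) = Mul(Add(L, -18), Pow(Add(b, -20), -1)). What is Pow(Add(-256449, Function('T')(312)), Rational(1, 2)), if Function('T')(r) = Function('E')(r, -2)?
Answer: Mul(Rational(1, 73), I, Pow(1366617086, Rational(1, 2))) ≈ Mul(506.41, I)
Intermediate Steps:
Function('E')(b, L) = Mul(Pow(Add(-20, b), -1), Add(-18, L)) (Function('E')(b, L) = Mul(Add(-18, L), Pow(Add(-20, b), -1)) = Mul(Pow(Add(-20, b), -1), Add(-18, L)))
Function('T')(r) = Mul(-20, Pow(Add(-20, r), -1)) (Function('T')(r) = Mul(Pow(Add(-20, r), -1), Add(-18, -2)) = Mul(Pow(Add(-20, r), -1), -20) = Mul(-20, Pow(Add(-20, r), -1)))
Pow(Add(-256449, Function('T')(312)), Rational(1, 2)) = Pow(Add(-256449, Mul(-20, Pow(Add(-20, 312), -1))), Rational(1, 2)) = Pow(Add(-256449, Mul(-20, Pow(292, -1))), Rational(1, 2)) = Pow(Add(-256449, Mul(-20, Rational(1, 292))), Rational(1, 2)) = Pow(Add(-256449, Rational(-5, 73)), Rational(1, 2)) = Pow(Rational(-18720782, 73), Rational(1, 2)) = Mul(Rational(1, 73), I, Pow(1366617086, Rational(1, 2)))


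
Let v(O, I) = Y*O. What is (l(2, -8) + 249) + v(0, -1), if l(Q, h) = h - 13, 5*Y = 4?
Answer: 228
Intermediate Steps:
Y = 4/5 (Y = (1/5)*4 = 4/5 ≈ 0.80000)
v(O, I) = 4*O/5
l(Q, h) = -13 + h
(l(2, -8) + 249) + v(0, -1) = ((-13 - 8) + 249) + (4/5)*0 = (-21 + 249) + 0 = 228 + 0 = 228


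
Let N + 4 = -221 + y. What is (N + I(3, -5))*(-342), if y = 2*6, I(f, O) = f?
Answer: 71820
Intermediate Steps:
y = 12
N = -213 (N = -4 + (-221 + 12) = -4 - 209 = -213)
(N + I(3, -5))*(-342) = (-213 + 3)*(-342) = -210*(-342) = 71820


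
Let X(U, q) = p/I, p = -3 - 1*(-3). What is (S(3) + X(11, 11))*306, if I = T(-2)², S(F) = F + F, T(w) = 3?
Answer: 1836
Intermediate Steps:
S(F) = 2*F
p = 0 (p = -3 + 3 = 0)
I = 9 (I = 3² = 9)
X(U, q) = 0 (X(U, q) = 0/9 = 0*(⅑) = 0)
(S(3) + X(11, 11))*306 = (2*3 + 0)*306 = (6 + 0)*306 = 6*306 = 1836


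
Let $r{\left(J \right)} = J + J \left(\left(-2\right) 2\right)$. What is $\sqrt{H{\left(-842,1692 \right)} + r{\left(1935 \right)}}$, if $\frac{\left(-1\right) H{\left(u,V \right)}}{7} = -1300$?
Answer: $\sqrt{3295} \approx 57.402$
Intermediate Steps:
$H{\left(u,V \right)} = 9100$ ($H{\left(u,V \right)} = \left(-7\right) \left(-1300\right) = 9100$)
$r{\left(J \right)} = - 3 J$ ($r{\left(J \right)} = J + J \left(-4\right) = J - 4 J = - 3 J$)
$\sqrt{H{\left(-842,1692 \right)} + r{\left(1935 \right)}} = \sqrt{9100 - 5805} = \sqrt{3295}$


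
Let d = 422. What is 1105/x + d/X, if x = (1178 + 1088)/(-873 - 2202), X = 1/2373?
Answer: 2265788121/2266 ≈ 9.9991e+5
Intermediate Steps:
X = 1/2373 ≈ 0.00042141
x = -2266/3075 (x = 2266/(-3075) = 2266*(-1/3075) = -2266/3075 ≈ -0.73691)
1105/x + d/X = 1105/(-2266/3075) + 422/(1/2373) = 1105*(-3075/2266) + 422*2373 = -3397875/2266 + 1001406 = 2265788121/2266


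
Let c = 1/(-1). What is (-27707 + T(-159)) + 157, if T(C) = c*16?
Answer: -27566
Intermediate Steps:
c = -1 (c = 1*(-1) = -1)
T(C) = -16 (T(C) = -1*16 = -16)
(-27707 + T(-159)) + 157 = (-27707 - 16) + 157 = -27723 + 157 = -27566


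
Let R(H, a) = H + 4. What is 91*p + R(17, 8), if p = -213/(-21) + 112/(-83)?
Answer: 68160/83 ≈ 821.21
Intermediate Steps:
R(H, a) = 4 + H
p = 5109/581 (p = -213*(-1/21) + 112*(-1/83) = 71/7 - 112/83 = 5109/581 ≈ 8.7935)
91*p + R(17, 8) = 91*(5109/581) + (4 + 17) = 66417/83 + 21 = 68160/83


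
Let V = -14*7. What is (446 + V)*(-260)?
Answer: -90480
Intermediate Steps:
V = -98
(446 + V)*(-260) = (446 - 98)*(-260) = 348*(-260) = -90480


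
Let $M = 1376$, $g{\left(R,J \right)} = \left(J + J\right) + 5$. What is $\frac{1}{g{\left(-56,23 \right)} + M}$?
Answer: $\frac{1}{1427} \approx 0.00070077$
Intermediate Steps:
$g{\left(R,J \right)} = 5 + 2 J$ ($g{\left(R,J \right)} = 2 J + 5 = 5 + 2 J$)
$\frac{1}{g{\left(-56,23 \right)} + M} = \frac{1}{\left(5 + 2 \cdot 23\right) + 1376} = \frac{1}{\left(5 + 46\right) + 1376} = \frac{1}{51 + 1376} = \frac{1}{1427}$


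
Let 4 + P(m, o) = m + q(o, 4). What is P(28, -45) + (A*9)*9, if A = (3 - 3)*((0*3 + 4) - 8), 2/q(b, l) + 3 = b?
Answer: 575/24 ≈ 23.958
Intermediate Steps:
q(b, l) = 2/(-3 + b)
P(m, o) = -4 + m + 2/(-3 + o) (P(m, o) = -4 + (m + 2/(-3 + o)) = -4 + m + 2/(-3 + o))
A = 0 (A = 0*((0 + 4) - 8) = 0*(4 - 8) = 0*(-4) = 0)
P(28, -45) + (A*9)*9 = (2 + (-4 + 28)*(-3 - 45))/(-3 - 45) + (0*9)*9 = (2 + 24*(-48))/(-48) + 0*9 = -(2 - 1152)/48 + 0 = -1/48*(-1150) + 0 = 575/24 + 0 = 575/24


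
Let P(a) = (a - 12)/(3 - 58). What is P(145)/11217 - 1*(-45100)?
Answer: 27823768367/616935 ≈ 45100.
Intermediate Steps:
P(a) = 12/55 - a/55 (P(a) = (-12 + a)/(-55) = (-12 + a)*(-1/55) = 12/55 - a/55)
P(145)/11217 - 1*(-45100) = (12/55 - 1/55*145)/11217 - 1*(-45100) = (12/55 - 29/11)*(1/11217) + 45100 = -133/55*1/11217 + 45100 = -133/616935 + 45100 = 27823768367/616935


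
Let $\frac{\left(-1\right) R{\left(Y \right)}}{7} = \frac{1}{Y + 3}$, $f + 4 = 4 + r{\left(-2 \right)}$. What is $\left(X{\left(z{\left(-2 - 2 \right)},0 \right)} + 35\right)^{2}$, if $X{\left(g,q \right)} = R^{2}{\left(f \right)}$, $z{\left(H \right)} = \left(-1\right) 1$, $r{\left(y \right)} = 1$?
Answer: $\frac{370881}{256} \approx 1448.8$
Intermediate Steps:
$f = 1$ ($f = -4 + \left(4 + 1\right) = -4 + 5 = 1$)
$z{\left(H \right)} = -1$
$R{\left(Y \right)} = - \frac{7}{3 + Y}$ ($R{\left(Y \right)} = - \frac{7}{Y + 3} = - \frac{7}{3 + Y}$)
$X{\left(g,q \right)} = \frac{49}{16}$ ($X{\left(g,q \right)} = \left(- \frac{7}{3 + 1}\right)^{2} = \left(- \frac{7}{4}\right)^{2} = \frac{49}{16}$)
$\left(X{\left(z{\left(-2 - 2 \right)},0 \right)} + 35\right)^{2} = \left(\frac{49}{16} + 35\right)^{2} = \left(\frac{609}{16}\right)^{2} = \frac{370881}{256}$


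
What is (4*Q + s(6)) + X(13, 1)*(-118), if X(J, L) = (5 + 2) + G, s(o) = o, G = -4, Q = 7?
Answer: -320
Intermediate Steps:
X(J, L) = 3 (X(J, L) = (5 + 2) - 4 = 7 - 4 = 3)
(4*Q + s(6)) + X(13, 1)*(-118) = (4*7 + 6) + 3*(-118) = (28 + 6) - 354 = 34 - 354 = -320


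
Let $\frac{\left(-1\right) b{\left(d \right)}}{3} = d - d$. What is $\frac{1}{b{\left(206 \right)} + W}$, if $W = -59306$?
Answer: $- \frac{1}{59306} \approx -1.6862 \cdot 10^{-5}$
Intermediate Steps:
$b{\left(d \right)} = 0$ ($b{\left(d \right)} = - 3 \left(d - d\right) = \left(-3\right) 0 = 0$)
$\frac{1}{b{\left(206 \right)} + W} = \frac{1}{0 - 59306} = \frac{1}{-59306} = - \frac{1}{59306}$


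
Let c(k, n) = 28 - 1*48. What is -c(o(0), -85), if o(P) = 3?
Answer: 20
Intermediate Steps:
c(k, n) = -20 (c(k, n) = 28 - 48 = -20)
-c(o(0), -85) = -1*(-20) = 20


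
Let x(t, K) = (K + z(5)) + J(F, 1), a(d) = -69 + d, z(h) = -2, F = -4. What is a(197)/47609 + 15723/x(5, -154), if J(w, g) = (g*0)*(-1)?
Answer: -249512113/2475668 ≈ -100.79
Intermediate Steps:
J(w, g) = 0 (J(w, g) = 0*(-1) = 0)
x(t, K) = -2 + K (x(t, K) = (K - 2) + 0 = (-2 + K) + 0 = -2 + K)
a(197)/47609 + 15723/x(5, -154) = (-69 + 197)/47609 + 15723/(-2 - 154) = 128*(1/47609) + 15723/(-156) = 128/47609 + 15723*(-1/156) = 128/47609 - 5241/52 = -249512113/2475668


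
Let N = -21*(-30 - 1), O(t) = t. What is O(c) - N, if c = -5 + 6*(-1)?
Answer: -662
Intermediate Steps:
c = -11 (c = -5 - 6 = -11)
N = 651 (N = -21*(-31) = 651)
O(c) - N = -11 - 1*651 = -11 - 651 = -662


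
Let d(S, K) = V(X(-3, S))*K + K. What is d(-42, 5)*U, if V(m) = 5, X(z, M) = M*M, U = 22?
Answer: 660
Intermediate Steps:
X(z, M) = M²
d(S, K) = 6*K (d(S, K) = 5*K + K = 6*K)
d(-42, 5)*U = (6*5)*22 = 30*22 = 660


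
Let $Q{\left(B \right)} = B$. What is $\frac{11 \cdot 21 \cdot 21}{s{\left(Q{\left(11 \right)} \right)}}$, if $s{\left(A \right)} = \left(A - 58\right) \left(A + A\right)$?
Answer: $- \frac{441}{94} \approx -4.6915$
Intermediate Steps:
$s{\left(A \right)} = 2 A \left(-58 + A\right)$ ($s{\left(A \right)} = \left(-58 + A\right) 2 A = 2 A \left(-58 + A\right)$)
$\frac{11 \cdot 21 \cdot 21}{s{\left(Q{\left(11 \right)} \right)}} = \frac{11 \cdot 21 \cdot 21}{2 \cdot 11 \left(-58 + 11\right)} = \frac{231 \cdot 21}{2 \cdot 11 \left(-47\right)} = \frac{4851}{-1034} = 4851 \left(- \frac{1}{1034}\right) = - \frac{441}{94}$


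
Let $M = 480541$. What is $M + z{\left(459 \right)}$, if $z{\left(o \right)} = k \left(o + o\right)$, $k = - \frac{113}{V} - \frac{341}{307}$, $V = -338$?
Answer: $\frac{24894928450}{51883} \approx 4.7983 \cdot 10^{5}$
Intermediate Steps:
$k = - \frac{80567}{103766}$ ($k = - \frac{113}{-338} - \frac{341}{307} = \left(-113\right) \left(- \frac{1}{338}\right) - \frac{341}{307} = \frac{113}{338} - \frac{341}{307} = - \frac{80567}{103766} \approx -0.77643$)
$z{\left(o \right)} = - \frac{80567 o}{51883}$ ($z{\left(o \right)} = - \frac{80567 \left(o + o\right)}{103766} = - \frac{80567 \cdot 2 o}{103766} = - \frac{80567 o}{51883}$)
$M + z{\left(459 \right)} = 480541 - \frac{36980253}{51883} = \frac{24894928450}{51883}$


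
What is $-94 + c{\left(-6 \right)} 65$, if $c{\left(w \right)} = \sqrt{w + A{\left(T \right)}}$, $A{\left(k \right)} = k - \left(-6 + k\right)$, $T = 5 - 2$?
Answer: $-94$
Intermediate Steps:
$T = 3$ ($T = 5 - 2 = 3$)
$A{\left(k \right)} = 6$
$c{\left(w \right)} = \sqrt{6 + w}$ ($c{\left(w \right)} = \sqrt{w + 6} = \sqrt{6 + w}$)
$-94 + c{\left(-6 \right)} 65 = -94 + \sqrt{6 - 6} \cdot 65 = -94 + \sqrt{0} \cdot 65 = -94 + 0 \cdot 65 = -94 + 0 = -94$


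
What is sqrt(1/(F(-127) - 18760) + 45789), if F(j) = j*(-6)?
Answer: sqrt(14832339357158)/17998 ≈ 213.98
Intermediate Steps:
F(j) = -6*j
sqrt(1/(F(-127) - 18760) + 45789) = sqrt(1/(-6*(-127) - 18760) + 45789) = sqrt(1/(762 - 18760) + 45789) = sqrt(1/(-17998) + 45789) = sqrt(-1/17998 + 45789) = sqrt(824110421/17998) = sqrt(14832339357158)/17998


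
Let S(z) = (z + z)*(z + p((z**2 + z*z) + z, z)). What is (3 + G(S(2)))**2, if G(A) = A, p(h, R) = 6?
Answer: 1225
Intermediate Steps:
S(z) = 2*z*(6 + z) (S(z) = (z + z)*(z + 6) = (2*z)*(6 + z) = 2*z*(6 + z))
(3 + G(S(2)))**2 = (3 + 2*2*(6 + 2))**2 = (3 + 2*2*8)**2 = (3 + 32)**2 = 35**2 = 1225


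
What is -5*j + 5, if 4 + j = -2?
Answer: 35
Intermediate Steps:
j = -6 (j = -4 - 2 = -6)
-5*j + 5 = -5*(-6) + 5 = 30 + 5 = 35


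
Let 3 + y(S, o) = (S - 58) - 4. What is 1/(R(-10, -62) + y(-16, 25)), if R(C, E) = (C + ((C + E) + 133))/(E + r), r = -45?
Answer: -107/8718 ≈ -0.012273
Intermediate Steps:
y(S, o) = -65 + S (y(S, o) = -3 + ((S - 58) - 4) = -3 + ((-58 + S) - 4) = -3 + (-62 + S) = -65 + S)
R(C, E) = (133 + E + 2*C)/(-45 + E) (R(C, E) = (C + ((C + E) + 133))/(E - 45) = (C + (133 + C + E))/(-45 + E) = (133 + E + 2*C)/(-45 + E))
1/(R(-10, -62) + y(-16, 25)) = 1/((133 - 62 + 2*(-10))/(-45 - 62) + (-65 - 16)) = 1/((133 - 62 - 20)/(-107) - 81) = 1/(-1/107*51 - 81) = 1/(-51/107 - 81) = 1/(-8718/107) = -107/8718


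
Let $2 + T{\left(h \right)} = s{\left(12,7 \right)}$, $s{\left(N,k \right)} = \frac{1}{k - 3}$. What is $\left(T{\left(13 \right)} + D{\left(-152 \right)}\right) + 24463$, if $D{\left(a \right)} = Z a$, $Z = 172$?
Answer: $- \frac{6731}{4} \approx -1682.8$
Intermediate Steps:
$s{\left(N,k \right)} = \frac{1}{-3 + k}$
$T{\left(h \right)} = - \frac{7}{4}$ ($T{\left(h \right)} = -2 + \frac{1}{-3 + 7} = -2 + \frac{1}{4} = - \frac{7}{4}$)
$D{\left(a \right)} = 172 a$
$\left(T{\left(13 \right)} + D{\left(-152 \right)}\right) + 24463 = \left(- \frac{7}{4} + 172 \left(-152\right)\right) + 24463 = \left(- \frac{7}{4} - 26144\right) + 24463 = - \frac{104583}{4} + 24463 = - \frac{6731}{4}$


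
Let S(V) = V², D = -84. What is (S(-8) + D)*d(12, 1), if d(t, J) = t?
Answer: -240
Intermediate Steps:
(S(-8) + D)*d(12, 1) = ((-8)² - 84)*12 = (64 - 84)*12 = -20*12 = -240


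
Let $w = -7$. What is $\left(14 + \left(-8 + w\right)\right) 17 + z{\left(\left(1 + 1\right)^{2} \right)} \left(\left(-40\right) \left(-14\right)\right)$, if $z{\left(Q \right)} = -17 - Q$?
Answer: $-11777$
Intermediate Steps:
$\left(14 + \left(-8 + w\right)\right) 17 + z{\left(\left(1 + 1\right)^{2} \right)} \left(\left(-40\right) \left(-14\right)\right) = \left(14 - 15\right) 17 + \left(-17 - \left(1 + 1\right)^{2}\right) \left(\left(-40\right) \left(-14\right)\right) = \left(14 - 15\right) 17 + \left(-17 - 2^{2}\right) 560 = \left(-1\right) 17 + \left(-17 - 4\right) 560 = -17 + \left(-17 - 4\right) 560 = -17 - 11760 = -11777$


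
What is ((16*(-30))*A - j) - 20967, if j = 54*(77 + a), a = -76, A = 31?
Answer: -35901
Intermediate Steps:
j = 54 (j = 54*(77 - 76) = 54*1 = 54)
((16*(-30))*A - j) - 20967 = ((16*(-30))*31 - 1*54) - 20967 = (-480*31 - 54) - 20967 = (-14880 - 54) - 20967 = -14934 - 20967 = -35901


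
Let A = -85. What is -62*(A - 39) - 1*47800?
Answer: -40112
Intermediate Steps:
-62*(A - 39) - 1*47800 = -62*(-85 - 39) - 1*47800 = -62*(-124) - 47800 = 7688 - 47800 = -40112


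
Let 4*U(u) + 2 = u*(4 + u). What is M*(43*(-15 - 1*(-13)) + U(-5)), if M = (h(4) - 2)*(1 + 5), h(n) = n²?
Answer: -7161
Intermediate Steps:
U(u) = -½ + u*(4 + u)/4 (U(u) = -½ + (u*(4 + u))/4 = -½ + u*(4 + u)/4)
M = 84 (M = (4² - 2)*(1 + 5) = (16 - 2)*6 = 14*6 = 84)
M*(43*(-15 - 1*(-13)) + U(-5)) = 84*(43*(-15 - 1*(-13)) + (-½ - 5 + (¼)*(-5)²)) = 84*(43*(-15 + 13) + (-½ - 5 + (¼)*25)) = 84*(43*(-2) + (-½ - 5 + 25/4)) = 84*(-86 + ¾) = 84*(-341/4) = -7161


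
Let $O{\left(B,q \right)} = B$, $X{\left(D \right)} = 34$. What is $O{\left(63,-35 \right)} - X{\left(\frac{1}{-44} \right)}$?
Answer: $29$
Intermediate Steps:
$O{\left(63,-35 \right)} - X{\left(\frac{1}{-44} \right)} = 63 - 34 = 29$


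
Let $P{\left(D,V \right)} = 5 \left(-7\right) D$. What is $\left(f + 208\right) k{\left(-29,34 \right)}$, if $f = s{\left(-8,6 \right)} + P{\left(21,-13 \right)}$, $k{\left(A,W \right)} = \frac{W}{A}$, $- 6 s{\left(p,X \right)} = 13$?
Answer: $\frac{53975}{87} \approx 620.4$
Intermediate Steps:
$s{\left(p,X \right)} = - \frac{13}{6}$ ($s{\left(p,X \right)} = \left(- \frac{1}{6}\right) 13 = - \frac{13}{6}$)
$P{\left(D,V \right)} = - 35 D$
$f = - \frac{4423}{6}$ ($f = - \frac{13}{6} - 735 = - \frac{4423}{6} \approx -737.17$)
$\left(f + 208\right) k{\left(-29,34 \right)} = \left(- \frac{4423}{6} + 208\right) \frac{34}{-29} = - \frac{3175 \cdot 34 \left(- \frac{1}{29}\right)}{6} = \left(- \frac{3175}{6}\right) \left(- \frac{34}{29}\right) = \frac{53975}{87}$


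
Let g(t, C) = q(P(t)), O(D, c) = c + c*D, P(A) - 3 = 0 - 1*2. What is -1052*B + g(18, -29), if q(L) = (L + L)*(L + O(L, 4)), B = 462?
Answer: -486006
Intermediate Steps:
P(A) = 1 (P(A) = 3 + (0 - 1*2) = 3 + (0 - 2) = 3 - 2 = 1)
O(D, c) = c + D*c
q(L) = 2*L*(4 + 5*L) (q(L) = (L + L)*(L + 4*(1 + L)) = (2*L)*(L + (4 + 4*L)) = (2*L)*(4 + 5*L) = 2*L*(4 + 5*L))
g(t, C) = 18 (g(t, C) = 2*1*(4 + 5*1) = 2*1*(4 + 5) = 2*1*9 = 18)
-1052*B + g(18, -29) = -1052*462 + 18 = -486024 + 18 = -486006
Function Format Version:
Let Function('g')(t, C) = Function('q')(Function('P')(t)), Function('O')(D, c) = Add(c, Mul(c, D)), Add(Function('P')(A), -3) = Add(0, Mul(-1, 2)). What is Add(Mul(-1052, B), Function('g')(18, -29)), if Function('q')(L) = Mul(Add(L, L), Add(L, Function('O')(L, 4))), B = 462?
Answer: -486006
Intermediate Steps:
Function('P')(A) = 1 (Function('P')(A) = Add(3, Add(0, Mul(-1, 2))) = Add(3, Add(0, -2)) = Add(3, -2) = 1)
Function('O')(D, c) = Add(c, Mul(D, c))
Function('q')(L) = Mul(2, L, Add(4, Mul(5, L))) (Function('q')(L) = Mul(Add(L, L), Add(L, Mul(4, Add(1, L)))) = Mul(Mul(2, L), Add(L, Add(4, Mul(4, L)))) = Mul(Mul(2, L), Add(4, Mul(5, L))) = Mul(2, L, Add(4, Mul(5, L))))
Function('g')(t, C) = 18 (Function('g')(t, C) = Mul(2, 1, Add(4, Mul(5, 1))) = Mul(2, 1, Add(4, 5)) = Mul(2, 1, 9) = 18)
Add(Mul(-1052, B), Function('g')(18, -29)) = Add(Mul(-1052, 462), 18) = Add(-486024, 18) = -486006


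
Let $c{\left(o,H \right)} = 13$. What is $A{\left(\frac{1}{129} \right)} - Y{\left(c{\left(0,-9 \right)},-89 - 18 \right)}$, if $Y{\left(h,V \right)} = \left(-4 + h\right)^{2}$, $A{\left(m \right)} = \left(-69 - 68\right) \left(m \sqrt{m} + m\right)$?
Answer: $- \frac{10586}{129} - \frac{137 \sqrt{129}}{16641} \approx -82.156$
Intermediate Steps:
$A{\left(m \right)} = - 137 m - 137 m^{\frac{3}{2}}$ ($A{\left(m \right)} = - 137 \left(m^{\frac{3}{2}} + m\right) = - 137 \left(m + m^{\frac{3}{2}}\right) = - 137 m - 137 m^{\frac{3}{2}}$)
$A{\left(\frac{1}{129} \right)} - Y{\left(c{\left(0,-9 \right)},-89 - 18 \right)} = \left(- \frac{137}{129} - 137 \left(\frac{1}{129}\right)^{\frac{3}{2}}\right) - \left(-4 + 13\right)^{2} = \left(\left(-137\right) \frac{1}{129} - \frac{137}{129 \sqrt{129}}\right) - 9^{2} = \left(- \frac{137}{129} - 137 \frac{\sqrt{129}}{16641}\right) - 81 = \left(- \frac{137}{129} - \frac{137 \sqrt{129}}{16641}\right) - 81 = - \frac{10586}{129} - \frac{137 \sqrt{129}}{16641}$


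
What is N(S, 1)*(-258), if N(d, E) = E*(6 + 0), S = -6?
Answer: -1548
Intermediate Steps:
N(d, E) = 6*E (N(d, E) = E*6 = 6*E)
N(S, 1)*(-258) = (6*1)*(-258) = 6*(-258) = -1548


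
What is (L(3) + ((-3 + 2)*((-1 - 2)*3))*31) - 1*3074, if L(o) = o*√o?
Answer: -2795 + 3*√3 ≈ -2789.8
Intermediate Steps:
L(o) = o^(3/2)
(L(3) + ((-3 + 2)*((-1 - 2)*3))*31) - 1*3074 = (3^(3/2) + ((-3 + 2)*((-1 - 2)*3))*31) - 1*3074 = (3*√3 - (-3)*3*31) - 3074 = (3*√3 - 1*(-9)*31) - 3074 = (3*√3 + 9*31) - 3074 = (3*√3 + 279) - 3074 = (279 + 3*√3) - 3074 = -2795 + 3*√3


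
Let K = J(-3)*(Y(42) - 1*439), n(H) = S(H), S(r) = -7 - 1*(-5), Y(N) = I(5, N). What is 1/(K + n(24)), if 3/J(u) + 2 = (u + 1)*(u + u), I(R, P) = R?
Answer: -5/661 ≈ -0.0075643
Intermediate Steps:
Y(N) = 5
S(r) = -2 (S(r) = -7 + 5 = -2)
n(H) = -2
J(u) = 3/(-2 + 2*u*(1 + u)) (J(u) = 3/(-2 + (u + 1)*(u + u)) = 3/(-2 + (1 + u)*(2*u)) = 3/(-2 + 2*u*(1 + u)))
K = -651/5 (K = (3/(2*(-1 - 3 + (-3)**2)))*(5 - 1*439) = (3/(2*(-1 - 3 + 9)))*(5 - 439) = ((3/2)/5)*(-434) = ((3/2)*(1/5))*(-434) = (3/10)*(-434) = -651/5 ≈ -130.20)
1/(K + n(24)) = 1/(-651/5 - 2) = 1/(-661/5) = -5/661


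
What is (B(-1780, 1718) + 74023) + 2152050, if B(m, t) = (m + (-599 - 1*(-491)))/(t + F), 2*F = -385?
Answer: 6791744947/3051 ≈ 2.2261e+6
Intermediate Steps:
F = -385/2 (F = (½)*(-385) = -385/2 ≈ -192.50)
B(m, t) = (-108 + m)/(-385/2 + t) (B(m, t) = (m + (-599 - 1*(-491)))/(t - 385/2) = (m + (-599 + 491))/(-385/2 + t) = (m - 108)/(-385/2 + t) = (-108 + m)/(-385/2 + t))
(B(-1780, 1718) + 74023) + 2152050 = (2*(-108 - 1780)/(-385 + 2*1718) + 74023) + 2152050 = (2*(-1888)/(-385 + 3436) + 74023) + 2152050 = (2*(-1888)/3051 + 74023) + 2152050 = (2*(1/3051)*(-1888) + 74023) + 2152050 = (-3776/3051 + 74023) + 2152050 = 225840397/3051 + 2152050 = 6791744947/3051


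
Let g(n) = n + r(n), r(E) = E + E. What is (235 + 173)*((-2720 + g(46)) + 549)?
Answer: -829464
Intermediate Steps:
r(E) = 2*E
g(n) = 3*n (g(n) = n + 2*n = 3*n)
(235 + 173)*((-2720 + g(46)) + 549) = (235 + 173)*((-2720 + 3*46) + 549) = 408*((-2720 + 138) + 549) = 408*(-2582 + 549) = 408*(-2033) = -829464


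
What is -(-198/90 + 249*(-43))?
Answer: 53546/5 ≈ 10709.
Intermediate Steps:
-(-198/90 + 249*(-43)) = -(-198*1/90 - 10707) = -(-11/5 - 10707) = -1*(-53546/5) = 53546/5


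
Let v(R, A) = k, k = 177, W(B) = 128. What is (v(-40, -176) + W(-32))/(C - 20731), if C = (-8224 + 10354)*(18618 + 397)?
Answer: 305/40481219 ≈ 7.5344e-6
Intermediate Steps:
v(R, A) = 177
C = 40501950 (C = 2130*19015 = 40501950)
(v(-40, -176) + W(-32))/(C - 20731) = (177 + 128)/(40501950 - 20731) = 305/40481219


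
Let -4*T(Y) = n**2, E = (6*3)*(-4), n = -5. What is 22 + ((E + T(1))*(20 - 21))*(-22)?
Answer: -3399/2 ≈ -1699.5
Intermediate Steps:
E = -72 (E = 18*(-4) = -72)
T(Y) = -25/4 (T(Y) = -1/4*(-5)**2 = -1/4*25 = -25/4)
22 + ((E + T(1))*(20 - 21))*(-22) = 22 + ((-72 - 25/4)*(20 - 21))*(-22) = 22 - 313/4*(-1)*(-22) = 22 + (313/4)*(-22) = 22 - 3443/2 = -3399/2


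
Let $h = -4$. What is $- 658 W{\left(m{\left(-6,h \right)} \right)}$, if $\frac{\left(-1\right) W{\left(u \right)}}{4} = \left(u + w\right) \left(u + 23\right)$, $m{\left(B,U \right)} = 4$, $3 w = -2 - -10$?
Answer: $473760$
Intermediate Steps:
$w = \frac{8}{3}$ ($w = \frac{-2 - -10}{3} = \frac{-2 + 10}{3} = \frac{1}{3} \cdot 8 = \frac{8}{3} \approx 2.6667$)
$W{\left(u \right)} = - 4 \left(23 + u\right) \left(\frac{8}{3} + u\right)$ ($W{\left(u \right)} = - 4 \left(u + \frac{8}{3}\right) \left(u + 23\right) = - 4 \left(\frac{8}{3} + u\right) \left(23 + u\right) = - 4 \left(23 + u\right) \left(\frac{8}{3} + u\right)$)
$- 658 W{\left(m{\left(-6,h \right)} \right)} = - 658 \left(- \frac{736}{3} - 4 \cdot 4^{2} - \frac{1232}{3}\right) = - 658 \left(- \frac{736}{3} - 64 - \frac{1232}{3}\right) = \left(-658\right) \left(-720\right) = 473760$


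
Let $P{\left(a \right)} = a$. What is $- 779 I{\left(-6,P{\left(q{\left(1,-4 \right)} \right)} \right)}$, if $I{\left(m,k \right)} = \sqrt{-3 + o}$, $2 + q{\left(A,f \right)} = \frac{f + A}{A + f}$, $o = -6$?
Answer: $- 2337 i \approx - 2337.0 i$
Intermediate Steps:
$q{\left(A,f \right)} = -1$ ($q{\left(A,f \right)} = -2 + \frac{f + A}{A + f} = -2 + \frac{A + f}{A + f} = -2 + 1 = -1$)
$I{\left(m,k \right)} = 3 i$ ($I{\left(m,k \right)} = \sqrt{-3 - 6} = \sqrt{-9} = 3 i$)
$- 779 I{\left(-6,P{\left(q{\left(1,-4 \right)} \right)} \right)} = - 779 \cdot 3 i = - 2337 i$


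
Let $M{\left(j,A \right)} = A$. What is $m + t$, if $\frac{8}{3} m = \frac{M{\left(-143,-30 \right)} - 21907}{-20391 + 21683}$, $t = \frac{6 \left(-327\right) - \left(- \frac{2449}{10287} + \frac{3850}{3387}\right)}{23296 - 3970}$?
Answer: $- \frac{7503540979381579}{1159971080717664} \approx -6.4687$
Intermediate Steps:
$t = - \frac{22797149855}{224452608498}$ ($t = \frac{-1962 - \frac{10436729}{11614023}}{19326} = \left(-1962 + \left(- \frac{3850}{3387} + \frac{2449}{10287}\right)\right) \frac{1}{19326} = \left(-1962 - \frac{10436729}{11614023}\right) \frac{1}{19326} = \left(- \frac{22797149855}{11614023}\right) \frac{1}{19326} = - \frac{22797149855}{224452608498} \approx -0.10157$)
$m = - \frac{65811}{10336}$ ($m = \frac{3 \frac{-30 - 21907}{-20391 + 21683}}{8} = \frac{3 \left(- \frac{21937}{1292}\right)}{8} = \frac{3 \left(\left(-21937\right) \frac{1}{1292}\right)}{8} = \frac{3}{8} \left(- \frac{21937}{1292}\right) = - \frac{65811}{10336} \approx -6.3672$)
$m + t = - \frac{65811}{10336} - \frac{22797149855}{224452608498} = - \frac{7503540979381579}{1159971080717664}$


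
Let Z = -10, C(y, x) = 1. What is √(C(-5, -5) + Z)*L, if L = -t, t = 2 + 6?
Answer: -24*I ≈ -24.0*I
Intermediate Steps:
t = 8
L = -8 (L = -1*8 = -8)
√(C(-5, -5) + Z)*L = √(1 - 10)*(-8) = √(-9)*(-8) = (3*I)*(-8) = -24*I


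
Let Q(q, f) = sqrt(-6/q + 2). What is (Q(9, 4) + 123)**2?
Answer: 45391/3 + 164*sqrt(3) ≈ 15414.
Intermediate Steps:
Q(q, f) = sqrt(2 - 6/q)
(Q(9, 4) + 123)**2 = (sqrt(2 - 6/9) + 123)**2 = (sqrt(2 - 6*1/9) + 123)**2 = (sqrt(2 - 2/3) + 123)**2 = (sqrt(4/3) + 123)**2 = (2*sqrt(3)/3 + 123)**2 = (123 + 2*sqrt(3)/3)**2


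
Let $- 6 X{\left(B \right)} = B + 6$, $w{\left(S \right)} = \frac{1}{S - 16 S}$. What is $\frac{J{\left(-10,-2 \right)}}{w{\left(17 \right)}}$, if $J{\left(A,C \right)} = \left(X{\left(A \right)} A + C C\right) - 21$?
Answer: $6035$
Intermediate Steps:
$w{\left(S \right)} = - \frac{1}{15 S}$ ($w{\left(S \right)} = \frac{1}{\left(-15\right) S} = - \frac{1}{15 S}$)
$X{\left(B \right)} = -1 - \frac{B}{6}$ ($X{\left(B \right)} = - \frac{B + 6}{6} = - \frac{6 + B}{6} = -1 - \frac{B}{6}$)
$J{\left(A,C \right)} = -21 + C^{2} + A \left(-1 - \frac{A}{6}\right)$ ($J{\left(A,C \right)} = \left(\left(-1 - \frac{A}{6}\right) A + C C\right) - 21 = \left(A \left(-1 - \frac{A}{6}\right) + C^{2}\right) - 21 = \left(C^{2} + A \left(-1 - \frac{A}{6}\right)\right) - 21 = -21 + C^{2} + A \left(-1 - \frac{A}{6}\right)$)
$\frac{J{\left(-10,-2 \right)}}{w{\left(17 \right)}} = \frac{-21 + \left(-2\right)^{2} - -10 - \frac{\left(-10\right)^{2}}{6}}{\left(- \frac{1}{15}\right) \frac{1}{17}} = \frac{-21 + 4 + 10 - \frac{50}{3}}{\left(- \frac{1}{15}\right) \frac{1}{17}} = \frac{-21 + 4 + 10 - \frac{50}{3}}{- \frac{1}{255}} = \left(- \frac{71}{3}\right) \left(-255\right) = 6035$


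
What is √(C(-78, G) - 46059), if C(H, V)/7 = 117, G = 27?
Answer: 2*I*√11310 ≈ 212.7*I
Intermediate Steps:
C(H, V) = 819 (C(H, V) = 7*117 = 819)
√(C(-78, G) - 46059) = √(819 - 46059) = √(-45240) = 2*I*√11310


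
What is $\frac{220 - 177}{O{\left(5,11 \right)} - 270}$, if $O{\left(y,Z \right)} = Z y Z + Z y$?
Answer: $\frac{43}{390} \approx 0.11026$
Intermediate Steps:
$O{\left(y,Z \right)} = Z y + y Z^{2}$ ($O{\left(y,Z \right)} = y Z^{2} + Z y = Z y + y Z^{2}$)
$\frac{220 - 177}{O{\left(5,11 \right)} - 270} = \frac{220 - 177}{11 \cdot 5 \left(1 + 11\right) - 270} = \frac{43}{11 \cdot 5 \cdot 12 - 270} = \frac{43}{660 - 270} = \frac{43}{390}$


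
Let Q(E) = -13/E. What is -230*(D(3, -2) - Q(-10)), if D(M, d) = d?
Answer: 759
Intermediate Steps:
-230*(D(3, -2) - Q(-10)) = -230*(-2 - (-13)/(-10)) = -230*(-2 - (-13)*(-1)/10) = -230*(-2 - 1*13/10) = -230*(-2 - 13/10) = -230*(-33/10) = 759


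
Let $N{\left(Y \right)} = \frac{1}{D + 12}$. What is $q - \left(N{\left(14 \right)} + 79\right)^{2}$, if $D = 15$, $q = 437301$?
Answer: $\frac{314238473}{729} \approx 4.3105 \cdot 10^{5}$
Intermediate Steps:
$N{\left(Y \right)} = \frac{1}{27}$ ($N{\left(Y \right)} = \frac{1}{15 + 12} = \frac{1}{27}$)
$q - \left(N{\left(14 \right)} + 79\right)^{2} = 437301 - \left(\frac{1}{27} + 79\right)^{2} = 437301 - \left(\frac{2134}{27}\right)^{2} = 437301 - \frac{4553956}{729} = \frac{314238473}{729}$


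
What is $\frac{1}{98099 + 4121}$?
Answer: $\frac{1}{102220} \approx 9.7828 \cdot 10^{-6}$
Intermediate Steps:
$\frac{1}{98099 + 4121} = \frac{1}{102220}$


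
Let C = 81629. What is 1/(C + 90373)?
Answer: 1/172002 ≈ 5.8139e-6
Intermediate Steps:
1/(C + 90373) = 1/(81629 + 90373) = 1/172002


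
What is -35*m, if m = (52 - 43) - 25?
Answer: 560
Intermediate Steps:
m = -16 (m = 9 - 25 = -16)
-35*m = -35*(-16) = 560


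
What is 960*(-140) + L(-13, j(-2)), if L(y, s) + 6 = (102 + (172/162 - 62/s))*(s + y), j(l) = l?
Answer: -3683257/27 ≈ -1.3642e+5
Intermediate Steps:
L(y, s) = -6 + (8348/81 - 62/s)*(s + y) (L(y, s) = -6 + (102 + (172/162 - 62/s))*(s + y) = -6 + (102 + (172*(1/162) - 62/s))*(s + y) = -6 + (102 + (86/81 - 62/s))*(s + y) = -6 + (8348/81 - 62/s)*(s + y))
960*(-140) + L(-13, j(-2)) = 960*(-140) + (-68 + (8348/81)*(-2) + (8348/81)*(-13) - 62*(-13)/(-2)) = -134400 + (-68 - 16696/81 - 108524/81 - 62*(-13)*(-½)) = -134400 + (-68 - 16696/81 - 108524/81 - 403) = -134400 - 54457/27 = -3683257/27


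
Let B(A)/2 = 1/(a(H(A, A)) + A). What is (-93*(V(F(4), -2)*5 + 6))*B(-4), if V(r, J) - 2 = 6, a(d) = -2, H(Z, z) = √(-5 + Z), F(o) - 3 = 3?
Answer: 1426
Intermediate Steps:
F(o) = 6 (F(o) = 3 + 3 = 6)
V(r, J) = 8 (V(r, J) = 2 + 6 = 8)
B(A) = 2/(-2 + A)
(-93*(V(F(4), -2)*5 + 6))*B(-4) = (-93*(8*5 + 6))*(2/(-2 - 4)) = (-93*(40 + 6))*(2/(-6)) = (-93*46)*(2*(-⅙)) = -4278*(-⅓) = 1426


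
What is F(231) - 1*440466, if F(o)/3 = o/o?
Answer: -440463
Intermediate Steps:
F(o) = 3 (F(o) = 3*(o/o) = 3*1 = 3)
F(231) - 1*440466 = 3 - 1*440466 = 3 - 440466 = -440463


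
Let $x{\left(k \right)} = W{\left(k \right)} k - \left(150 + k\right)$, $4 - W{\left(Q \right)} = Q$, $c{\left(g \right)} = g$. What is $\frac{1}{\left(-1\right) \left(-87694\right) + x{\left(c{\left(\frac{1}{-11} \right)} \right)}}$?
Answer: $\frac{121}{10592790} \approx 1.1423 \cdot 10^{-5}$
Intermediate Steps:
$W{\left(Q \right)} = 4 - Q$
$x{\left(k \right)} = -150 - k + k \left(4 - k\right)$ ($x{\left(k \right)} = \left(4 - k\right) k - \left(150 + k\right) = k \left(4 - k\right) - \left(150 + k\right) = -150 - k + k \left(4 - k\right)$)
$\frac{1}{\left(-1\right) \left(-87694\right) + x{\left(c{\left(\frac{1}{-11} \right)} \right)}} = \frac{1}{\left(-1\right) \left(-87694\right) - \left(150 + \frac{3}{11} + \left(\frac{1}{-11}\right)^{2}\right)} = \frac{1}{87694 - \frac{18184}{121}} = \frac{1}{\frac{10592790}{121}} = \frac{121}{10592790}$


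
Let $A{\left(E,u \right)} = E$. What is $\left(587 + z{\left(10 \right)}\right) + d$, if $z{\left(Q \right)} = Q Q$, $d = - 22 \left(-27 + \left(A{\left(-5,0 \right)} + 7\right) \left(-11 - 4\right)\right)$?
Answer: $1941$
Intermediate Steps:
$d = 1254$ ($d = - 22 \left(-27 + \left(-5 + 7\right) \left(-11 - 4\right)\right) = - 22 \left(-27 + 2 \left(-15\right)\right) = - 22 \left(-27 - 30\right) = \left(-22\right) \left(-57\right) = 1254$)
$z{\left(Q \right)} = Q^{2}$
$\left(587 + z{\left(10 \right)}\right) + d = \left(587 + 10^{2}\right) + 1254 = \left(587 + 100\right) + 1254 = 687 + 1254 = 1941$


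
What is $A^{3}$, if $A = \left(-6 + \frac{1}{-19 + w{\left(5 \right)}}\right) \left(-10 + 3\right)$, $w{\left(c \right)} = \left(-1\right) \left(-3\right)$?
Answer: $\frac{313046839}{4096} \approx 76428.0$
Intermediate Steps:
$w{\left(c \right)} = 3$
$A = \frac{679}{16}$ ($A = \left(-6 + \frac{1}{-19 + 3}\right) \left(-10 + 3\right) = \left(-6 + \frac{1}{-16}\right) \left(-7\right) = \left(-6 - \frac{1}{16}\right) \left(-7\right) = \left(- \frac{97}{16}\right) \left(-7\right) = \frac{679}{16} \approx 42.438$)
$A^{3} = \left(\frac{679}{16}\right)^{3} = \frac{313046839}{4096}$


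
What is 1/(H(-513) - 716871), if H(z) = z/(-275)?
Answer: -275/197139012 ≈ -1.3950e-6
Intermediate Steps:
H(z) = -z/275 (H(z) = z*(-1/275) = -z/275)
1/(H(-513) - 716871) = 1/(-1/275*(-513) - 716871) = 1/(513/275 - 716871) = 1/(-197139012/275) = -275/197139012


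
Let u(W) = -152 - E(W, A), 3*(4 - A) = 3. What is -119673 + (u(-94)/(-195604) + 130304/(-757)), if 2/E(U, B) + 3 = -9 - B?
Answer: -133093017075727/1110541710 ≈ -1.1985e+5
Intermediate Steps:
A = 3 (A = 4 - 1/3*3 = 4 - 1 = 3)
E(U, B) = 2/(-12 - B) (E(U, B) = 2/(-3 + (-9 - B)) = 2/(-12 - B))
u(W) = -2278/15 (u(W) = -152 - (-2)/(12 + 3) = -152 - (-2)/15 = -152 - 1*(-2/15) = -152 + 2/15 = -2278/15)
-119673 + (u(-94)/(-195604) + 130304/(-757)) = -119673 + (-2278/15/(-195604) + 130304/(-757)) = -119673 + (-2278/15*(-1/195604) + 130304*(-1/757)) = -119673 + (1139/1467030 - 130304/757) = -119673 - 191159014897/1110541710 = -133093017075727/1110541710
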